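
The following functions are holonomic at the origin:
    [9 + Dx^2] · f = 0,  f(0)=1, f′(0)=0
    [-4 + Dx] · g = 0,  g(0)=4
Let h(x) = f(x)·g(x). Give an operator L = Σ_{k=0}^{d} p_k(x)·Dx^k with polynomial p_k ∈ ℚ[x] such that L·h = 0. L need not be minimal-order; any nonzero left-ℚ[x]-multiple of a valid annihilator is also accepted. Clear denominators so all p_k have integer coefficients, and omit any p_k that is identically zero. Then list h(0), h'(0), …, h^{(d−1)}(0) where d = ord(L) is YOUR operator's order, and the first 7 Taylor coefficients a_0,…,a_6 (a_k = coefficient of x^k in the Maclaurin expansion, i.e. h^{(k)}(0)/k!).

f: a_k = 1, 0, -9/2, 0, 27/8, 0, -81/80, …
g: a_k = 4, 16, 32, 128/3, 128/3, 512/15, 1024/45, …
f·g: L₀ = L_f ⊗_s L_g, ord ≤ 2·1.
L = 25 - 8·Dx + Dx^2  (order 2).
h: a_k = 4, 16, 14, -88/3, -527/6, -1558/15, -11753/180, …
ICs: h(0) = 4, h′(0) = 16.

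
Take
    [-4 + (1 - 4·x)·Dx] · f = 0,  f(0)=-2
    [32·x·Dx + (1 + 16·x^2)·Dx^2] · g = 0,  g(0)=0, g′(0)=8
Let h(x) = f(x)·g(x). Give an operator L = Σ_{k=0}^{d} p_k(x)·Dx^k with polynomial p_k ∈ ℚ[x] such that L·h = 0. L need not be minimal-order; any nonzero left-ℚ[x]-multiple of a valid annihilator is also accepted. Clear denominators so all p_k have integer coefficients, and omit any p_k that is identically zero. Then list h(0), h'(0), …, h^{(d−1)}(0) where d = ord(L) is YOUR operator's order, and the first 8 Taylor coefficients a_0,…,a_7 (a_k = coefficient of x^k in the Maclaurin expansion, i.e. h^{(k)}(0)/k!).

f: a_k = -2, -8, -32, -128, -512, -2048, -8192, -32768, …
g: a_k = 0, 8, 0, -128/3, 0, 2048/5, 0, -32768/7, …
h₀=f·g: eliminate ⇒ L₀, order ≤ 1·2.
L = 128·x + (8 - 32·x + 256·x^2)·Dx + (-1 + 4·x - 16·x^2 + 64·x^3)·Dx^2  (order 2).
h: a_k = 0, -16, -64, -512/3, -2048/3, -53248/15, -212992/15, -4980736/105, …
ICs: h(0) = 0, h′(0) = -16.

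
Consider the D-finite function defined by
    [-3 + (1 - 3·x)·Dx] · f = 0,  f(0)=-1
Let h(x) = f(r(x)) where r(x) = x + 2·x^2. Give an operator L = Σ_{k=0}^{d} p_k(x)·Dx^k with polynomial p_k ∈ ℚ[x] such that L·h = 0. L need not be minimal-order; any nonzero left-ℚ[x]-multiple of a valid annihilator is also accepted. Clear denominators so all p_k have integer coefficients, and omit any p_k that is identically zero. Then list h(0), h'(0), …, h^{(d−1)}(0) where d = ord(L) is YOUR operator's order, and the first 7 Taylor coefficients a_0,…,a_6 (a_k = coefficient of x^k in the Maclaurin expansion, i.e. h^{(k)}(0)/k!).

f: a_k = -1, -3, -9, -27, -81, -243, -729, …
f∘r: x↦r, Dx↦Dx/r' in L_f ⇒ L₀.
L = (3 + 12·x) + (-1 + 3·x + 6·x^2)·Dx  (order 1).
h: a_k = -1, -3, -15, -63, -279, -1215, -5319, …
ICs: h(0) = -1.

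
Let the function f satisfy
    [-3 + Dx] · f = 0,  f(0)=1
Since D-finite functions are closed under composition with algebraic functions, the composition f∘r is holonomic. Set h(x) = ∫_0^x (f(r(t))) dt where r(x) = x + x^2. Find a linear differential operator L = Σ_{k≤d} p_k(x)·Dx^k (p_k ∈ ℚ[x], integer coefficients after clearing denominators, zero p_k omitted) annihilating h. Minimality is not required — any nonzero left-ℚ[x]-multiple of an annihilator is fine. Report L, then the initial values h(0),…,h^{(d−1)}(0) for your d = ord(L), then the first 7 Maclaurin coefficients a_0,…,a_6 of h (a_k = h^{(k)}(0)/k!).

L = (-3 - 6·x)·Dx + Dx^2  (order 2).
h: a_k = 0, 1, 3/2, 5/2, 27/8, 171/40, 387/80, …
ICs: h(0) = 0, h′(0) = 1.

f: a_k = 1, 3, 9/2, 9/2, 27/8, 81/40, 81/80, …
Substitute x→r, Dx→(1/r')Dx; clear ⇒ L₀.
h=∫₀ˣh₀: take L = L₀·Dx.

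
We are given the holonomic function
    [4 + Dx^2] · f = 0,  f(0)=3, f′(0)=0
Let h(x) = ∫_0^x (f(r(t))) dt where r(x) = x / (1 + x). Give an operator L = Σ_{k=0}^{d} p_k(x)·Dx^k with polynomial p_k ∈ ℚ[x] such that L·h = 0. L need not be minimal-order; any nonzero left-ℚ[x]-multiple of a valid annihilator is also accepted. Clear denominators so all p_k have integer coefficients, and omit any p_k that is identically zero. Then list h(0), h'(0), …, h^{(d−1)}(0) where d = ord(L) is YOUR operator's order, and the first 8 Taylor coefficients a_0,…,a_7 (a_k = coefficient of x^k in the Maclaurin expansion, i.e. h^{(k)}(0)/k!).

L = 4·Dx + (2 + 6·x + 6·x^2 + 2·x^3)·Dx^2 + (1 + 4·x + 6·x^2 + 4·x^3 + x^4)·Dx^3  (order 3).
h: a_k = 0, 3, 0, -2, 3, -16/5, 8/3, -22/15, …
ICs: h(0) = 0, h′(0) = 3, h′′(0) = 0.

f: a_k = 3, 0, -6, 0, 2, 0, -4/15, 0, …
Substitute x→r, Dx→(1/r')Dx; clear ⇒ L₀.
Integrate: L := L₀·Dx.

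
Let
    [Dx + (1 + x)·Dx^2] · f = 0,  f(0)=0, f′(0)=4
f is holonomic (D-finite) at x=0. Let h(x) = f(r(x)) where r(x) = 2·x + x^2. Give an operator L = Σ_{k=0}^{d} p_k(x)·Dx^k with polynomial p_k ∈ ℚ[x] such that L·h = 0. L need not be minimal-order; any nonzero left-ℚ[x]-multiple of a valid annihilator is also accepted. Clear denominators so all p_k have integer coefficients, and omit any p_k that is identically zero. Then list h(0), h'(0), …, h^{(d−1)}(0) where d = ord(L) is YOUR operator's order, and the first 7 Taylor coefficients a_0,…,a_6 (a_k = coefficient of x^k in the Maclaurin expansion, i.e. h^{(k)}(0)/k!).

f: a_k = 0, 4, -2, 4/3, -1, 4/5, -2/3, …
Substitute x→r, Dx→(1/r')Dx; clear ⇒ L₀.
L = Dx + (1 + x)·Dx^2  (order 2).
h: a_k = 0, 8, -4, 8/3, -2, 8/5, -4/3, …
ICs: h(0) = 0, h′(0) = 8.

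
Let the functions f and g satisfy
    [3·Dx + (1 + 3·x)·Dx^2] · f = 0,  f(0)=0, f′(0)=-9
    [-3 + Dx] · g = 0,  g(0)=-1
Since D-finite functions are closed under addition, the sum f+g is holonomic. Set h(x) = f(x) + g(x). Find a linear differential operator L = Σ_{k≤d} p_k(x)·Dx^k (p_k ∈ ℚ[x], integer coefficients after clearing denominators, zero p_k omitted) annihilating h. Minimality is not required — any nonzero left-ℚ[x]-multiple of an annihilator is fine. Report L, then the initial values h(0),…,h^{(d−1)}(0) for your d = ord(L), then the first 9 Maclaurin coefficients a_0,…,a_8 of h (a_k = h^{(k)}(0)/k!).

f: a_k = 0, -9, 27/2, -27, 243/4, -729/5, 729/2, -6561/7, 19683/8, …
g: a_k = -1, -3, -9/2, -9/2, -27/8, -81/40, -81/80, -243/560, -729/4480, …
f+g: L₀ = lclm(L_f,L_g), ord ≤ 2+1.
L = (-27 - 27·x)·Dx + (3 - 18·x - 27·x^2)·Dx^2 + (2 + 9·x + 9·x^2)·Dx^3  (order 3).
h: a_k = -1, -12, 9, -63/2, 459/8, -5913/40, 29079/80, -525123/560, 11021751/4480, …
ICs: h(0) = -1, h′(0) = -12, h′′(0) = 18.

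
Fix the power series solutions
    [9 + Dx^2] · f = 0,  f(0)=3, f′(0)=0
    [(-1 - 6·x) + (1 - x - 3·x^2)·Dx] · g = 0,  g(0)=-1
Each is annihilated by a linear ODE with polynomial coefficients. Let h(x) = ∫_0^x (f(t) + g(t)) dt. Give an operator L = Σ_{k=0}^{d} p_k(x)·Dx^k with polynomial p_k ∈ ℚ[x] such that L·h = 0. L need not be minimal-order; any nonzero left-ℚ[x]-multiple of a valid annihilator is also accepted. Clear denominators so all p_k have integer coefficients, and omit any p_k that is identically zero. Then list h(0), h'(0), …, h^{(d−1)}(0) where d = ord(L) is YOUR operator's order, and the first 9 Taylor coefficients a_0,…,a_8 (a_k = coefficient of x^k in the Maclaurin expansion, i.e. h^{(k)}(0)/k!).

f: a_k = 3, 0, -27/2, 0, 81/8, 0, -243/80, 0, 2187/4480, …
g: a_k = -1, -1, -4, -7, -19, -40, -97, -217, -508, …
Sum ⇒ L₀ = lclm(L_f,L_g) in ℚ(x)⟨Dx⟩.
∫: right-multiply L₀ by Dx.
L = (-459 - 2916·x - 1539·x^2 - 3888·x^3 - 3645·x^4 - 4374·x^5)·Dx + (153 - 153·x - 378·x^2 + 405·x^3 - 2187·x^5 - 2187·x^6)·Dx^2 + (-51 - 324·x - 171·x^2 - 432·x^3 - 405·x^4 - 486·x^5)·Dx^3 + (17 - 17·x - 42·x^2 + 45·x^3 - 243·x^5 - 243·x^6)·Dx^4  (order 4).
h: a_k = 0, 2, -1/2, -35/6, -7/4, -71/40, -20/3, -8003/560, -217/8, …
ICs: h(0) = 0, h′(0) = 2, h′′(0) = -1, h′′′(0) = -35.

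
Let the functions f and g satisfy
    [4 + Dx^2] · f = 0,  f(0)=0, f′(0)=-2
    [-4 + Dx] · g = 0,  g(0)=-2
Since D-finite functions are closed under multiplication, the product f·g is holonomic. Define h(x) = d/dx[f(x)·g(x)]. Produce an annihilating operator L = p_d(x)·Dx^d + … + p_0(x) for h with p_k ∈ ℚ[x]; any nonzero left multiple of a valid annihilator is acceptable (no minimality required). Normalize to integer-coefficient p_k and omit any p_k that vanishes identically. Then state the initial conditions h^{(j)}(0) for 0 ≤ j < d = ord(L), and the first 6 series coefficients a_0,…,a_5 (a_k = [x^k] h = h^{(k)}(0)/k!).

L = 20 - 8·Dx + Dx^2  (order 2).
h: a_k = 4, 32, 88, 128, 328/3, 704/15, …
ICs: h(0) = 4, h′(0) = 32.

f: a_k = 0, -2, 0, 4/3, 0, -4/15, …
g: a_k = -2, -8, -16, -64/3, -64/3, -256/15, …
L₀ := L_f ⊗_s L_g (sym. prod.), ord ≤ 2.
h=h₀': d/dx-closure on L₀ ⇒ L.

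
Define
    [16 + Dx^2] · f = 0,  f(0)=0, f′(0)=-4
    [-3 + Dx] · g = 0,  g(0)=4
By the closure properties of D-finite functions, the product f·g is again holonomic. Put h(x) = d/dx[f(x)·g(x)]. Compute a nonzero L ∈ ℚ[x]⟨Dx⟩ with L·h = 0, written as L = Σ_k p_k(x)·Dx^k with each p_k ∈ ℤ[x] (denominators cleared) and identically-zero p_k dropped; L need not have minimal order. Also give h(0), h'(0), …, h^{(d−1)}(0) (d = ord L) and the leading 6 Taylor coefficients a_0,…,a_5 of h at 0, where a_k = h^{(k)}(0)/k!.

L = 25 - 6·Dx + Dx^2  (order 2).
h: a_k = -16, -96, -88, 224, 1558/3, 1716/5, …
ICs: h(0) = -16, h′(0) = -96.

f: a_k = 0, -4, 0, 32/3, 0, -128/15, …
g: a_k = 4, 12, 18, 18, 27/2, 81/10, …
h₀=f·g: eliminate ⇒ L₀, order ≤ 2·1.
Differentiate: ansatz ord ≤ ord L₀ ⇒ L.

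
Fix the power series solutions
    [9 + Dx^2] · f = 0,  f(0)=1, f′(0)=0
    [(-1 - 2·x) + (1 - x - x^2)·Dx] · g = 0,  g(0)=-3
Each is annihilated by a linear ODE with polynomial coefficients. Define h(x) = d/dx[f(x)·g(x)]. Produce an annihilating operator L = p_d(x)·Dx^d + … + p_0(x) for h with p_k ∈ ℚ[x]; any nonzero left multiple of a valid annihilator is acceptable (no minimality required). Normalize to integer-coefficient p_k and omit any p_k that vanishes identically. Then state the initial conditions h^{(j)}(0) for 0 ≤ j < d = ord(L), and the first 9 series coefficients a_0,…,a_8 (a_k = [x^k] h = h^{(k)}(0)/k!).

f: a_k = 1, 0, -9/2, 0, 27/8, 0, -81/80, 0, 729/4480, …
g: a_k = -3, -3, -6, -9, -15, -24, -39, -63, -102, …
h₀=f·g: eliminate ⇒ L₀, order ≤ 2·1.
Derive L from L₀ (diff closure).
L = (3 - 162·x - 81·x^2 + 162·x^3 + 81·x^4) + (-12 - 6·x + 54·x^2 + 36·x^3)·Dx + (7 - 16·x - 7·x^2 + 18·x^3 + 9·x^4)·Dx^2  (order 2).
h: a_k = -3, 15, 27/2, 15/2, 255/8, 2709/40, 9891/80, 127509/560, 1859733/4480, …
ICs: h(0) = -3, h′(0) = 15.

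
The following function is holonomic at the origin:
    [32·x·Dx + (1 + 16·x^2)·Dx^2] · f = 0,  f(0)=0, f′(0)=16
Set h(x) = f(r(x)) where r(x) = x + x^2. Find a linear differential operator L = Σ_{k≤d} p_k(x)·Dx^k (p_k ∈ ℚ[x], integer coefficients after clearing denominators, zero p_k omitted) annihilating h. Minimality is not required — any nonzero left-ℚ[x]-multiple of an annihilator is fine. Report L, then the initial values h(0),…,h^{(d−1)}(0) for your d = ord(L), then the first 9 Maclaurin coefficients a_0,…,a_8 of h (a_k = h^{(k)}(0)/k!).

L = (-2 + 32·x + 128·x^2 + 192·x^3 + 96·x^4)·Dx + (1 + 2·x + 16·x^2 + 64·x^3 + 80·x^4 + 32·x^5)·Dx^2  (order 2).
h: a_k = 0, 16, 16, -256/3, -256, 2816/5, 12032/3, -8192/7, -57344, …
ICs: h(0) = 0, h′(0) = 16.

f: a_k = 0, 16, 0, -256/3, 0, 4096/5, 0, -65536/7, 0, …
f∘r: x↦r, Dx↦Dx/r' in L_f ⇒ L₀.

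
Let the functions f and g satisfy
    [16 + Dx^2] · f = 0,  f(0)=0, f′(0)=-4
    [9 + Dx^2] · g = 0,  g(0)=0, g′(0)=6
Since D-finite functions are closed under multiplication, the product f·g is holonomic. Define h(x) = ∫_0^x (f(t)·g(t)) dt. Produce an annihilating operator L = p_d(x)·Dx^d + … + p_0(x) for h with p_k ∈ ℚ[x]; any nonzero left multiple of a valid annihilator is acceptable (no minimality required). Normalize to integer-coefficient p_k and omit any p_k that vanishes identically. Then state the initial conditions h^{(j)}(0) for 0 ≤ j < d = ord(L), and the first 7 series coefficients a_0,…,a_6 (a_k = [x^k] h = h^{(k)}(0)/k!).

f: a_k = 0, -4, 0, 32/3, 0, -128/15, 0, …
g: a_k = 0, 6, 0, -9, 0, 81/20, 0, …
f·g: L₀ = L_f ⊗_s L_g, ord ≤ 2·2.
h=∫h₀ ⇒ L = L₀·Dx.
L = 49·Dx + 50·Dx^3 + Dx^5  (order 5).
h: a_k = 0, 0, 0, -8, 0, 20, 0, …
ICs: h(0) = 0, h′(0) = 0, h′′(0) = 0, h′′′(0) = -48, h′′′′(0) = 0.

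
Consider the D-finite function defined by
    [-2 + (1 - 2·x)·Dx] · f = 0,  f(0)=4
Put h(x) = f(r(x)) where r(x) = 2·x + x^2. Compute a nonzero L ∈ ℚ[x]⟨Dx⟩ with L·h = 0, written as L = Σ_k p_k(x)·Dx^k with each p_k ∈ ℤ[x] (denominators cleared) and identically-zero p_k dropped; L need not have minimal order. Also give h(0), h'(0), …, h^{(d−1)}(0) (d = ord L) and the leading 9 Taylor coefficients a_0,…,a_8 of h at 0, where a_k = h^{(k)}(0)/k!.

L = (4 + 4·x) + (-1 + 4·x + 2·x^2)·Dx  (order 1).
h: a_k = 4, 16, 72, 320, 1424, 6336, 28192, 125440, 558144, …
ICs: h(0) = 4.

f: a_k = 4, 8, 16, 32, 64, 128, 256, 512, 1024, …
f∘r: x↦r, Dx↦Dx/r' in L_f ⇒ L₀.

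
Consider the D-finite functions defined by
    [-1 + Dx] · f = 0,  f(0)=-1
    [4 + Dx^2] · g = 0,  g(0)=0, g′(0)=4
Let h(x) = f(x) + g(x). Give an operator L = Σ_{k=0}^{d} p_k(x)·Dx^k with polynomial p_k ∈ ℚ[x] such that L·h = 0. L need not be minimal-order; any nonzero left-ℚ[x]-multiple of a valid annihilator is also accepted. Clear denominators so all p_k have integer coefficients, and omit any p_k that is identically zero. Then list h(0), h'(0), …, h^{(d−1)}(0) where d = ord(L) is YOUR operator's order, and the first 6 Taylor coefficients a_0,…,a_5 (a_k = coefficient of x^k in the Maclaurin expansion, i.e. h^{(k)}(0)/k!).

L = -4 + 4·Dx - Dx^2 + Dx^3  (order 3).
h: a_k = -1, 3, -1/2, -17/6, -1/24, 21/40, …
ICs: h(0) = -1, h′(0) = 3, h′′(0) = -1.

f: a_k = -1, -1, -1/2, -1/6, -1/24, -1/120, …
g: a_k = 0, 4, 0, -8/3, 0, 8/15, …
Weyl lclm of L_f,L_g ⇒ L₀ (ord ≤ 3).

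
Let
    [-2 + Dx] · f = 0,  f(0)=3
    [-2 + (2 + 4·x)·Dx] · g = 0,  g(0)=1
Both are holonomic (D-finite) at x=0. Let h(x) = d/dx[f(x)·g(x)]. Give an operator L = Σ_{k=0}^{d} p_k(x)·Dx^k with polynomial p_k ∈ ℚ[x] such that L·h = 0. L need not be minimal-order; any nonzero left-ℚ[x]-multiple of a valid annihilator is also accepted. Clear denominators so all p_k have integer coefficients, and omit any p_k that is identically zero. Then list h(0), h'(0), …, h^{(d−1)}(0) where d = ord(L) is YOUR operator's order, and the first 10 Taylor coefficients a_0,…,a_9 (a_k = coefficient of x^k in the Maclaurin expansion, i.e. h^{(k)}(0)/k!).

f: a_k = 3, 6, 6, 4, 2, 4/5, 4/15, 8/105, 2/105, 4/945, …
g: a_k = 1, 1, -1/2, 1/2, -5/8, 7/8, -21/16, 33/16, -429/128, 715/128, …
f·g: L₀ = L_f ⊗_s L_g, ord ≤ 1·1.
Derive L from L₀ (diff closure).
L = (7 + 24·x + 16·x^2) + (-3 - 10·x - 8·x^2)·Dx  (order 1).
h: a_k = 9, 21, 51/2, 33/2, 107/8, -89/40, 1123/80, -39551/1680, 88853/1920, -3584467/40320, …
ICs: h(0) = 9.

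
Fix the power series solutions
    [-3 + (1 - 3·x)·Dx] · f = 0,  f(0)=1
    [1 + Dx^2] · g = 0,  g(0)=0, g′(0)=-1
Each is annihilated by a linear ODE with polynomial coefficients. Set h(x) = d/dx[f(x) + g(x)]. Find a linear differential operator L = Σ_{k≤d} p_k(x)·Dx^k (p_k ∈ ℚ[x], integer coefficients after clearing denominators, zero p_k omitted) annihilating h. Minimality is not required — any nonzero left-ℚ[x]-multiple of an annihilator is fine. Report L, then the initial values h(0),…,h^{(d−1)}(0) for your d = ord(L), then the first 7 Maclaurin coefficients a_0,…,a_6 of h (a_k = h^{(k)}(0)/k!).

f: a_k = 1, 3, 9, 27, 81, 243, 729, …
g: a_k = 0, -1, 0, 1/6, 0, -1/120, 0, …
L₀ := lclm(L_f,L_g); ord L₀ ≤ 1+2.
Differentiate: ansatz ord ≤ ord L₀ ⇒ L.
L = (654 - 36·x + 54·x^2) + (-55 + 171·x - 27·x^2 + 27·x^3)·Dx + (654 - 36·x + 54·x^2)·Dx^2 + (-55 + 171·x - 27·x^2 + 27·x^3)·Dx^3  (order 3).
h: a_k = 2, 18, 163/2, 324, 29159/24, 4374, 11022481/720, …
ICs: h(0) = 2, h′(0) = 18, h′′(0) = 163.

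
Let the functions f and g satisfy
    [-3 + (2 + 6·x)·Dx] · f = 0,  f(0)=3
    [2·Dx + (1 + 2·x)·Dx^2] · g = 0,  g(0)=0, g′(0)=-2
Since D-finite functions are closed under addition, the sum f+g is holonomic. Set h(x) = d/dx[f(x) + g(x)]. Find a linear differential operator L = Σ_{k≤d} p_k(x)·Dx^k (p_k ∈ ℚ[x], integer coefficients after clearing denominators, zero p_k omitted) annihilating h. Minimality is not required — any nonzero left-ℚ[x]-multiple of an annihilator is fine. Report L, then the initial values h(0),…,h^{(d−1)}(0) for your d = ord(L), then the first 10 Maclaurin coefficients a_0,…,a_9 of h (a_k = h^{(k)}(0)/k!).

f: a_k = 3, 9/2, -27/8, 81/16, -1215/128, 5103/256, -45927/1024, 216513/2048, -8444007/32768, 42220035/65536, …
g: a_k = 0, -2, 2, -8/3, 4, -32/5, 32/3, -128/7, 32, -512/9, …
L₀ := lclm(L_f,L_g); ord L₀ ≤ 1+2.
h₀' ⇒ L via d/dx closure of L₀.
L = (-6 + 36·x) + (5 + 84·x + 180·x^2)·Dx + (2 + 22·x + 72·x^2 + 72·x^3)·Dx^2  (order 2).
h: a_k = 5/2, -11/4, 115/16, -703/32, 17323/256, -105013/512, 1253447/2048, -7395431/4096, 346425883/65536, -2019004057/131072, …
ICs: h(0) = 5/2, h′(0) = -11/4.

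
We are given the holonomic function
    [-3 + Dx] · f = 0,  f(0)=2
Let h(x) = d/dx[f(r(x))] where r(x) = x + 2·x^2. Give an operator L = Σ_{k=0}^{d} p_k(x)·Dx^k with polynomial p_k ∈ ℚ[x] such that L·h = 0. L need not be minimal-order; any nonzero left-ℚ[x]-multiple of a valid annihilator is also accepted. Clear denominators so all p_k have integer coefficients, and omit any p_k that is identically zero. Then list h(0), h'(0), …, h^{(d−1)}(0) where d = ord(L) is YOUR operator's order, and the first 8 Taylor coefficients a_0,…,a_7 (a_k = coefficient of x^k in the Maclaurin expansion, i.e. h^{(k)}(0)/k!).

f: a_k = 2, 6, 9, 9, 27/4, 81/20, 81/40, 243/280, …
L₀ from L_f via x↦r, Dx↦r'^{-1}Dx.
h=h₀': d/dx-closure on L₀ ⇒ L.
L = (7 + 24·x + 48·x^2) + (-1 - 4·x)·Dx  (order 1).
h: a_k = 6, 42, 135, 387, 3321/4, 33183/20, 112887/40, 253557/56, …
ICs: h(0) = 6.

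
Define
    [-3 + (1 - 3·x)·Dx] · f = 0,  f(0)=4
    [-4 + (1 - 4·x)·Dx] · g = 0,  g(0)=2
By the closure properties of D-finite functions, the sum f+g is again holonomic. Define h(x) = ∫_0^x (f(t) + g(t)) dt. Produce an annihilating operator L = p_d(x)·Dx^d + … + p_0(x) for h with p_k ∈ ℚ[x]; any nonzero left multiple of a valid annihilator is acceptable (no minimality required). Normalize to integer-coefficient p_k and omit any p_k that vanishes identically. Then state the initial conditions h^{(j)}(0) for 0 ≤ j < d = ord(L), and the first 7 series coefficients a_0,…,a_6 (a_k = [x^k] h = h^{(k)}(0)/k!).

f: a_k = 4, 12, 36, 108, 324, 972, 2916, …
g: a_k = 2, 8, 32, 128, 512, 2048, 8192, …
f+g: L₀ = lclm(L_f,L_g), ord ≤ 1+1.
∫: right-multiply L₀ by Dx.
L = -24·Dx + (14 - 48·x)·Dx^2 + (-1 + 7·x - 12·x^2)·Dx^3  (order 3).
h: a_k = 0, 6, 10, 68/3, 59, 836/5, 1510/3, …
ICs: h(0) = 0, h′(0) = 6, h′′(0) = 20.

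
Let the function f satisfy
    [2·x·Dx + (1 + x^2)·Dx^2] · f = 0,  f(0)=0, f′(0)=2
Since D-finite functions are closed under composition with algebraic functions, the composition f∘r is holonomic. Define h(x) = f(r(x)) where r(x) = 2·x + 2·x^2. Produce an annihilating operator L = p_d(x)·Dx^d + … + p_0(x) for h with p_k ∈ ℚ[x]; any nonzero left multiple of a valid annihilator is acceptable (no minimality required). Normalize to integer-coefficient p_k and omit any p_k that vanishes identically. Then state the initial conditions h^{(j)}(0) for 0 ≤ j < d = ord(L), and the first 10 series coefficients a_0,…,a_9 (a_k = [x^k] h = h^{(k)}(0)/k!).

L = (-2 + 8·x + 32·x^2 + 48·x^3 + 24·x^4)·Dx + (1 + 2·x + 4·x^2 + 16·x^3 + 20·x^4 + 8·x^5)·Dx^2  (order 2).
h: a_k = 0, 4, 4, -16/3, -16, -16/5, 176/3, 640/7, -128, -5312/9, …
ICs: h(0) = 0, h′(0) = 4.

f: a_k = 0, 2, 0, -2/3, 0, 2/5, 0, -2/7, 0, 2/9, …
L₀ from L_f via x↦r, Dx↦r'^{-1}Dx.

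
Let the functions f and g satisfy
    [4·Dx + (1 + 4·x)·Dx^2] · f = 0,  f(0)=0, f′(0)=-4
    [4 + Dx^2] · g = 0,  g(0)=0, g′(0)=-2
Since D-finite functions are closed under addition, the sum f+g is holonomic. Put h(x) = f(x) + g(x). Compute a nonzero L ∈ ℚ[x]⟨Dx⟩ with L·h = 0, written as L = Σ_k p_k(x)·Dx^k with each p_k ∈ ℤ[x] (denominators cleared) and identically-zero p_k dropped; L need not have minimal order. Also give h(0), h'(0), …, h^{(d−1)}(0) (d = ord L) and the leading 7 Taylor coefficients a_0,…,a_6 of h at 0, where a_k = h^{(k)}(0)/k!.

f: a_k = 0, -4, 8, -64/3, 64, -1024/5, 2048/3, …
g: a_k = 0, -2, 0, 4/3, 0, -4/15, 0, …
h₀=f+g: left-lcm gives L₀, ord ≤ 4.
L = (400 + 128·x + 256·x^2)·Dx + (36 + 176·x + 192·x^2 + 256·x^3)·Dx^2 + (100 + 32·x + 64·x^2)·Dx^3 + (9 + 44·x + 48·x^2 + 64·x^3)·Dx^4  (order 4).
h: a_k = 0, -6, 8, -20, 64, -3076/15, 2048/3, …
ICs: h(0) = 0, h′(0) = -6, h′′(0) = 16, h′′′(0) = -120.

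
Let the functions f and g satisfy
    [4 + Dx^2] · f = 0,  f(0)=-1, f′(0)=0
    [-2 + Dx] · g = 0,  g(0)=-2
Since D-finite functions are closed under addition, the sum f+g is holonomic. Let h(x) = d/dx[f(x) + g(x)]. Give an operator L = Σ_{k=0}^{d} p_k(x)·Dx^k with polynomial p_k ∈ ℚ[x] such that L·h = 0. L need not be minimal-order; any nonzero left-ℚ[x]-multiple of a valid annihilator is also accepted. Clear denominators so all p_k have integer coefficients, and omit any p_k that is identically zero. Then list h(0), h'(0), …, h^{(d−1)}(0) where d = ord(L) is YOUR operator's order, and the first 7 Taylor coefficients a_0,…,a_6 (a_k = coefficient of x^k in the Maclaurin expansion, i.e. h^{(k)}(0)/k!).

f: a_k = -1, 0, 2, 0, -2/3, 0, 4/45, …
g: a_k = -2, -4, -4, -8/3, -4/3, -8/15, -8/45, …
f+g: L₀ = lclm(L_f,L_g), ord ≤ 2+1.
h₀' ⇒ L via d/dx closure of L₀.
L = 8 - 4·Dx + 2·Dx^2 - Dx^3  (order 3).
h: a_k = -4, -4, -8, -8, -8/3, -8/15, -16/45, …
ICs: h(0) = -4, h′(0) = -4, h′′(0) = -16.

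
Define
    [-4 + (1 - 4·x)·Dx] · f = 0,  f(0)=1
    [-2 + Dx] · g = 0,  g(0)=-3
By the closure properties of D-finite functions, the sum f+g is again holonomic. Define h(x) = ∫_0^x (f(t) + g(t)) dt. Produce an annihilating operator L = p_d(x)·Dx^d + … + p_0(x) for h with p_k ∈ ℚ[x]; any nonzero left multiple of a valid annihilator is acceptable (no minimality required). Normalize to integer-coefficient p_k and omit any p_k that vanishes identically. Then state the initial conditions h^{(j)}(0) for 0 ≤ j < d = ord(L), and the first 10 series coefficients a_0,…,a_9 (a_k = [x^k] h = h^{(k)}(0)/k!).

L = (-24 - 32·x)·Dx + (14 + 16·x - 32·x^2)·Dx^2 + (-1 + 16·x^2)·Dx^3  (order 3).
h: a_k = 0, -2, -1, 10/3, 15, 254/5, 2558/15, 61436/105, 215039/105, 6881278/945, …
ICs: h(0) = 0, h′(0) = -2, h′′(0) = -2.

f: a_k = 1, 4, 16, 64, 256, 1024, 4096, 16384, 65536, 262144, …
g: a_k = -3, -6, -6, -4, -2, -4/5, -4/15, -8/105, -2/105, -4/945, …
f+g: L₀ = lclm(L_f,L_g), ord ≤ 1+1.
Integrate: L := L₀·Dx.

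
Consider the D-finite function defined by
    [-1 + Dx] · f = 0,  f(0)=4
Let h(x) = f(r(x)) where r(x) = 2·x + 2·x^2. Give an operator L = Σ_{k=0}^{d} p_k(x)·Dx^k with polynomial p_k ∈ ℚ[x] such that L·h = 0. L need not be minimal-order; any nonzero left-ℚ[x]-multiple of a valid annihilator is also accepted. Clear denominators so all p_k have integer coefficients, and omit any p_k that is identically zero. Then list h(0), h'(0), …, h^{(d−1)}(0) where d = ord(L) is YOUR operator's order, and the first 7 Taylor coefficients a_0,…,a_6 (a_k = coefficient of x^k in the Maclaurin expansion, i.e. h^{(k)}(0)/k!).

L = (-2 - 4·x) + Dx  (order 1).
h: a_k = 4, 8, 16, 64/3, 80/3, 416/15, 1216/45, …
ICs: h(0) = 4.

f: a_k = 4, 4, 2, 2/3, 1/6, 1/30, 1/180, …
L₀ from L_f via x↦r, Dx↦r'^{-1}Dx.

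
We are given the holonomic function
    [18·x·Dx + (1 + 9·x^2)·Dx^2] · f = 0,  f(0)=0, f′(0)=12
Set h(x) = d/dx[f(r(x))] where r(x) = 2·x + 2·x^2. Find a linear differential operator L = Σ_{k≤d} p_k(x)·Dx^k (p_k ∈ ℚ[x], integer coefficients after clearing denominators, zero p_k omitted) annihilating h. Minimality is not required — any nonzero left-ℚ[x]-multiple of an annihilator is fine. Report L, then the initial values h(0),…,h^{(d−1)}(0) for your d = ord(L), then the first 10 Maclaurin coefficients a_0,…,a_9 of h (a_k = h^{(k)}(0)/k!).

L = (-2 + 72·x + 288·x^2 + 432·x^3 + 216·x^4) + (1 + 2·x + 36·x^2 + 144·x^3 + 180·x^4 + 72·x^5)·Dx  (order 1).
h: a_k = 24, 48, -864, -3456, 26784, 184896, -684288, -8460288, 10357632, 347182848, …
ICs: h(0) = 24.

f: a_k = 0, 12, 0, -36, 0, 972/5, 0, -8748/7, 0, 8748, …
h₀=f(r): pull back L_f along r ⇒ L₀.
Derive L from L₀ (diff closure).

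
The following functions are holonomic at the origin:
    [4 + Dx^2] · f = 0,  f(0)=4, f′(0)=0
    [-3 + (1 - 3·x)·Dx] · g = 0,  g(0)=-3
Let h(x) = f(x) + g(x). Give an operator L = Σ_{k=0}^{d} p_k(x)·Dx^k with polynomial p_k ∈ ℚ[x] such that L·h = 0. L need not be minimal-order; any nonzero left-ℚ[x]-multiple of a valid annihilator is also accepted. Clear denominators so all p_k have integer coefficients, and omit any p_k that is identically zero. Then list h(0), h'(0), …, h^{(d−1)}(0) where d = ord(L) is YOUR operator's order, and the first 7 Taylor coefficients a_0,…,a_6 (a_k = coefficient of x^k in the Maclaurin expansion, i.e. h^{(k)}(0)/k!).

f: a_k = 4, 0, -8, 0, 8/3, 0, -16/45, …
g: a_k = -3, -9, -27, -81, -243, -729, -2187, …
Weyl lclm of L_f,L_g ⇒ L₀ (ord ≤ 3).
L = (-348 + 144·x - 216·x^2) + (44 - 180·x + 216·x^2 - 216·x^3)·Dx + (-87 + 36·x - 54·x^2)·Dx^2 + (11 - 45·x + 54·x^2 - 54·x^3)·Dx^3  (order 3).
h: a_k = 1, -9, -35, -81, -721/3, -729, -98431/45, …
ICs: h(0) = 1, h′(0) = -9, h′′(0) = -70.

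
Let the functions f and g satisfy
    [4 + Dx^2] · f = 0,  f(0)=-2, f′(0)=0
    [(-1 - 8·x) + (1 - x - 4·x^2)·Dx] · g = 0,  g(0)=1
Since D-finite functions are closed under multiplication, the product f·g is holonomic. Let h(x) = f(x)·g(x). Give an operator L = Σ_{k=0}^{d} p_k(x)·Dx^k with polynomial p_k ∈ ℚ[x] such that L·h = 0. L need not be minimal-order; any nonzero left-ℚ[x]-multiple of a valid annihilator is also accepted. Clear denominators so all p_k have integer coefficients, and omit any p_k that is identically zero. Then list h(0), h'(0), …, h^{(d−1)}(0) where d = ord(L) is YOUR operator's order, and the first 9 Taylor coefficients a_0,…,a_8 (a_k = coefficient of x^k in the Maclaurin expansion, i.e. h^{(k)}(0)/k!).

f: a_k = -2, 0, 4, 0, -4/3, 0, 8/45, 0, -4/315, …
g: a_k = 1, 1, 5, 9, 29, 65, 181, 441, 1165, …
f·g: L₀ = L_f ⊗_s L_g, ord ≤ 2·1.
L = (4 + 4·x + 16·x^2) + (2 + 16·x)·Dx + (-1 + x + 4·x^2)·Dx^2  (order 2).
h: a_k = -2, -2, -6, -14, -118/3, -286/3, -11362/45, -28522/45, -172598/105, …
ICs: h(0) = -2, h′(0) = -2.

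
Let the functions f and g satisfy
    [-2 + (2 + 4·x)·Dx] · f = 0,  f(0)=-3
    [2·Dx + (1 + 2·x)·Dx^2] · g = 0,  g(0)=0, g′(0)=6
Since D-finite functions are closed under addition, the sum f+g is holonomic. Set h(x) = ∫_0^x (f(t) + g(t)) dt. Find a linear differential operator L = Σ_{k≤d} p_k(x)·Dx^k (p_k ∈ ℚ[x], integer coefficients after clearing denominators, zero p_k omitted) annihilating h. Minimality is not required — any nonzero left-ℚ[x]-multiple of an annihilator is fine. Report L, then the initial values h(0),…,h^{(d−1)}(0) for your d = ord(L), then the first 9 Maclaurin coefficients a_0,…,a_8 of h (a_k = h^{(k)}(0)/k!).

f: a_k = -3, -3, 3/2, -3/2, 15/8, -21/8, 63/16, -99/16, 1287/128, …
g: a_k = 0, 6, -6, 8, -12, 96/5, -32, 384/7, -96, …
Sum ⇒ L₀ = lclm(L_f,L_g) in ℚ(x)⟨Dx⟩.
h=∫₀ˣh₀: take L = L₀·Dx.
L = 2·Dx^2 + (5 + 10·x)·Dx^3 + (1 + 4·x + 4·x^2)·Dx^4  (order 4).
h: a_k = 0, -3, 3/2, -3/2, 13/8, -81/40, 221/80, -449/112, 5451/896, …
ICs: h(0) = 0, h′(0) = -3, h′′(0) = 3, h′′′(0) = -9.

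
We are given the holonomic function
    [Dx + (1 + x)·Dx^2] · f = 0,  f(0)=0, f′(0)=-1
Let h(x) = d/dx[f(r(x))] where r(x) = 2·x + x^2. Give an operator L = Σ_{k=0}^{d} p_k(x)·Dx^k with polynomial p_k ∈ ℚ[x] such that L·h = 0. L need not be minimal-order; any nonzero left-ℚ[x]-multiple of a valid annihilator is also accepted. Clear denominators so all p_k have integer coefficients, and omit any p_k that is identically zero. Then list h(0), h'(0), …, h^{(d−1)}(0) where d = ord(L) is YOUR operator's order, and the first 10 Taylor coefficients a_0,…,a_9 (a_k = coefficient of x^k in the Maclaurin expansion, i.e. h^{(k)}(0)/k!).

L = 1 + (1 + x)·Dx  (order 1).
h: a_k = -2, 2, -2, 2, -2, 2, -2, 2, -2, 2, …
ICs: h(0) = -2.

f: a_k = 0, -1, 1/2, -1/3, 1/4, -1/5, 1/6, -1/7, 1/8, -1/9, …
Change of var in L_f (x↦r) gives L₀.
h=h₀': d/dx-closure on L₀ ⇒ L.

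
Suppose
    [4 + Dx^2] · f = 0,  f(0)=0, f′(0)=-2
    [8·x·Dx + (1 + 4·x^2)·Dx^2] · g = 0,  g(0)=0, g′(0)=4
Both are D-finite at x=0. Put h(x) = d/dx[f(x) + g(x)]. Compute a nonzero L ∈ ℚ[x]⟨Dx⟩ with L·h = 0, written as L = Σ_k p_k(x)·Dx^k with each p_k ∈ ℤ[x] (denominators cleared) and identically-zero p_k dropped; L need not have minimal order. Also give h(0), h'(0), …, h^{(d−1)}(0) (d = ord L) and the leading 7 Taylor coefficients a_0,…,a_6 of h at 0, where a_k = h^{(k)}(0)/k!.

f: a_k = 0, -2, 0, 4/3, 0, -4/15, 0, …
g: a_k = 0, 4, 0, -16/3, 0, 64/5, 0, …
Weyl lclm of L_f,L_g ⇒ L₀ (ord ≤ 4).
h=h₀': d/dx-closure on L₀ ⇒ L.
L = (-352·x + 1792·x^3 + 512·x^5) + (-4 + 112·x^2 + 576·x^4 + 256·x^6)·Dx + (-88·x + 448·x^3 + 128·x^5)·Dx^2 + (-1 + 28·x^2 + 144·x^4 + 64·x^6)·Dx^3  (order 3).
h: a_k = 2, 0, -12, 0, 188/3, 0, -11512/45, …
ICs: h(0) = 2, h′(0) = 0, h′′(0) = -24.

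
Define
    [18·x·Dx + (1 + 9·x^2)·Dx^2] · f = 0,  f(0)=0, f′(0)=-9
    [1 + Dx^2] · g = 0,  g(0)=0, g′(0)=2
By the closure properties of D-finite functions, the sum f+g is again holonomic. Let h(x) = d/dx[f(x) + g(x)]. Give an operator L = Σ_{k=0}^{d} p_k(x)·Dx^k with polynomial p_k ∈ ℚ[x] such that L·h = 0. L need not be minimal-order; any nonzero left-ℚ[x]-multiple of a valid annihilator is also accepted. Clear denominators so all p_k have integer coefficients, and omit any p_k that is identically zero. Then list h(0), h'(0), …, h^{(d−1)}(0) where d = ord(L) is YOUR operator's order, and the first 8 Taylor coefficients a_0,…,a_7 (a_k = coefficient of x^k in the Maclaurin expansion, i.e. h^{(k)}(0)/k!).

f: a_k = 0, -9, 0, 27, 0, -729/5, 0, 6561/7, …
g: a_k = 0, 2, 0, -1/3, 0, 1/60, 0, -1/2520, …
L₀ := lclm(L_f,L_g); ord L₀ ≤ 2+2.
h₀' ⇒ L via d/dx closure of L₀.
L = (-1926·x + 17820·x^3 + 1458·x^5) + (-17 + 351·x^2 + 4617·x^4 + 729·x^6)·Dx + (-1926·x + 17820·x^3 + 1458·x^5)·Dx^2 + (-17 + 351·x^2 + 4617·x^4 + 729·x^6)·Dx^3  (order 3).
h: a_k = -7, 0, 80, 0, -8747/12, 0, 2361959/360, 0, …
ICs: h(0) = -7, h′(0) = 0, h′′(0) = 160.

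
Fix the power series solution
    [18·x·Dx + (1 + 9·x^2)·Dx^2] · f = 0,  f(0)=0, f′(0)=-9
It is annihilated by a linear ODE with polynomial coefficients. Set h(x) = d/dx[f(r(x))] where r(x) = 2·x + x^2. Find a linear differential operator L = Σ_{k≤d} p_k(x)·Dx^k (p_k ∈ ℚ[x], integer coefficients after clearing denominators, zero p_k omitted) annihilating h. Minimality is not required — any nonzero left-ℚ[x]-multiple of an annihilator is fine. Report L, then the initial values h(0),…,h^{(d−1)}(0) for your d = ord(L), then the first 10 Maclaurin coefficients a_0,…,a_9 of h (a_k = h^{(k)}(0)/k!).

f: a_k = 0, -9, 0, 27, 0, -729/5, 0, 6561/7, 0, -6561, …
f∘r: x↦r, Dx↦Dx/r' in L_f ⇒ L₀.
h=h₀': d/dx-closure on L₀ ⇒ L.
L = (-1 + 72·x + 144·x^2 + 108·x^3 + 27·x^4) + (1 + x + 36·x^2 + 72·x^3 + 45·x^4 + 9·x^5)·Dx  (order 1).
h: a_k = -18, -18, 648, 1296, -22518, -69822, 758160, 3312576, -24577506, -145918098, …
ICs: h(0) = -18.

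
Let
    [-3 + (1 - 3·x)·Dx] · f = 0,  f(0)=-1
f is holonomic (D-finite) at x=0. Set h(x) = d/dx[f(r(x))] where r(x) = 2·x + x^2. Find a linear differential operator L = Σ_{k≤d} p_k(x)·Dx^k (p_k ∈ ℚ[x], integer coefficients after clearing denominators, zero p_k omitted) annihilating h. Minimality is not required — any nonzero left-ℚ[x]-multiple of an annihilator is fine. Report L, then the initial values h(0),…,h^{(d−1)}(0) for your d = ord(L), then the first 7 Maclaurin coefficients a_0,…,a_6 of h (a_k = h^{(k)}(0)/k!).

f: a_k = -1, -3, -9, -27, -81, -243, -729, …
f∘r: x↦r, Dx↦Dx/r' in L_f ⇒ L₀.
h=h₀': d/dx-closure on L₀ ⇒ L.
L = (13 + 18·x + 9·x^2) + (-1 + 5·x + 9·x^2 + 3·x^3)·Dx  (order 1).
h: a_k = -6, -78, -756, -6516, -52650, -408402, -3079944, …
ICs: h(0) = -6.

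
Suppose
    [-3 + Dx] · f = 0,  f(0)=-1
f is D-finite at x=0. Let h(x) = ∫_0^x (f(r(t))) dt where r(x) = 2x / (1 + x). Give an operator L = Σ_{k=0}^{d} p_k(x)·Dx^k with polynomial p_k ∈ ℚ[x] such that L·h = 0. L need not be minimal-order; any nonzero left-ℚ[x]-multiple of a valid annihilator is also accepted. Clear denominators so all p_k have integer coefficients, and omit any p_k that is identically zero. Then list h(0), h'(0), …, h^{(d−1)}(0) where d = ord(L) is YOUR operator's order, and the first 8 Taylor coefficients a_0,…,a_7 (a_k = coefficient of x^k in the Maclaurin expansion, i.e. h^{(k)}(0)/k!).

L = -6·Dx + (1 + 2·x + x^2)·Dx^2  (order 2).
h: a_k = 0, -1, -3, -4, -3/2, 6/5, 1/5, -24/35, …
ICs: h(0) = 0, h′(0) = -1.

f: a_k = -1, -3, -9/2, -9/2, -27/8, -81/40, -81/80, -243/560, …
h₀=f(r): pull back L_f along r ⇒ L₀.
h=∫₀ˣh₀: take L = L₀·Dx.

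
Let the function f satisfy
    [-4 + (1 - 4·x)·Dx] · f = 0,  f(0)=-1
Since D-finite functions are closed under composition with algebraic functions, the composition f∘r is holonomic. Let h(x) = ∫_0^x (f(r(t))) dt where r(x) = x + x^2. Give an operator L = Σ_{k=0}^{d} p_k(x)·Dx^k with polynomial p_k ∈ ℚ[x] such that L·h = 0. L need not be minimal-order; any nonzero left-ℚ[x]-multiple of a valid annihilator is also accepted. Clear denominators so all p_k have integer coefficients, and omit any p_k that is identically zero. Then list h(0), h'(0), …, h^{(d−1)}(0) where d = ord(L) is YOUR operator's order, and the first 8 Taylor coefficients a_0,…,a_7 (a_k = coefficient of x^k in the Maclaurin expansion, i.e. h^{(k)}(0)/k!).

L = (4 + 8·x)·Dx + (-1 + 4·x + 4·x^2)·Dx^2  (order 2).
h: a_k = 0, -1, -2, -20/3, -24, -464/5, -1120/3, -10816/7, …
ICs: h(0) = 0, h′(0) = -1.

f: a_k = -1, -4, -16, -64, -256, -1024, -4096, -16384, …
Substitute x→r, Dx→(1/r')Dx; clear ⇒ L₀.
∫: right-multiply L₀ by Dx.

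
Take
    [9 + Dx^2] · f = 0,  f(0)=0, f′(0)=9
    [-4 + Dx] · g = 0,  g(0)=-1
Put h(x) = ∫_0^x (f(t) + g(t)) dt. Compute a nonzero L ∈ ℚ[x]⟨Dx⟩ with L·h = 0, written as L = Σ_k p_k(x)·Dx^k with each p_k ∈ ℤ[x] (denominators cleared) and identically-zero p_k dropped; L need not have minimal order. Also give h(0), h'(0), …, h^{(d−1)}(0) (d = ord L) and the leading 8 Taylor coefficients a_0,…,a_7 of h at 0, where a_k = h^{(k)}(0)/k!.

L = -36·Dx + 9·Dx^2 - 4·Dx^3 + Dx^4  (order 4).
h: a_k = 0, -1, 5/2, -8/3, -145/24, -32/15, -59/144, -256/315, …
ICs: h(0) = 0, h′(0) = -1, h′′(0) = 5, h′′′(0) = -16.

f: a_k = 0, 9, 0, -27/2, 0, 243/40, 0, -729/560, …
g: a_k = -1, -4, -8, -32/3, -32/3, -128/15, -256/45, -1024/315, …
f+g: L₀ = lclm(L_f,L_g), ord ≤ 2+1.
h=∫h₀ ⇒ L = L₀·Dx.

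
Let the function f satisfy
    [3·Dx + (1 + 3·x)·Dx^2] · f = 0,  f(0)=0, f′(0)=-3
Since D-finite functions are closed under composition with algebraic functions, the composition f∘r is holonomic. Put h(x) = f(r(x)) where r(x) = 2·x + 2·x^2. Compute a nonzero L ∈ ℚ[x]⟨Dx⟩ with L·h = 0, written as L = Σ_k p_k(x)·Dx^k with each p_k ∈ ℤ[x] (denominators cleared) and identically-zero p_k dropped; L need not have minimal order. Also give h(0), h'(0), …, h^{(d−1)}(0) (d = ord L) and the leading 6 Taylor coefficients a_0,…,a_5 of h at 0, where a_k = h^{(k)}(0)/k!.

f: a_k = 0, -3, 9/2, -9, 81/4, -243/5, …
L₀ from L_f via x↦r, Dx↦r'^{-1}Dx.
L = (4 + 12·x + 12·x^2)·Dx + (1 + 8·x + 18·x^2 + 12·x^3)·Dx^2  (order 2).
h: a_k = 0, -6, 12, -36, 126, -2376/5, …
ICs: h(0) = 0, h′(0) = -6.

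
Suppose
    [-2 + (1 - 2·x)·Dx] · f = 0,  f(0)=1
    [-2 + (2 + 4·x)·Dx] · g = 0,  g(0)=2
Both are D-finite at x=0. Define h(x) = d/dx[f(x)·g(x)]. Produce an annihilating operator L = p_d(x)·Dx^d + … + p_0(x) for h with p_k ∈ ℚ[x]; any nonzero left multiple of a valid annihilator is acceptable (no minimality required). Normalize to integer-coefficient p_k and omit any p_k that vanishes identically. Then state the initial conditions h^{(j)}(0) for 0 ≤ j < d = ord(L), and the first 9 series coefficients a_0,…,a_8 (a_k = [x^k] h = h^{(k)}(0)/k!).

L = (11 + 36·x + 12·x^2) + (-3 - 2·x + 12·x^2 + 8·x^3)·Dx  (order 1).
h: a_k = 6, 22, 69, 179, 1825/4, 4317/4, 20377/8, 46147/8, 837081/64, …
ICs: h(0) = 6.

f: a_k = 1, 2, 4, 8, 16, 32, 64, 128, 256, …
g: a_k = 2, 2, -1, 1, -5/4, 7/4, -21/8, 33/8, -429/64, …
Sym-product of L_f,L_g gives L₀ (≤ ord 1).
Derive L from L₀ (diff closure).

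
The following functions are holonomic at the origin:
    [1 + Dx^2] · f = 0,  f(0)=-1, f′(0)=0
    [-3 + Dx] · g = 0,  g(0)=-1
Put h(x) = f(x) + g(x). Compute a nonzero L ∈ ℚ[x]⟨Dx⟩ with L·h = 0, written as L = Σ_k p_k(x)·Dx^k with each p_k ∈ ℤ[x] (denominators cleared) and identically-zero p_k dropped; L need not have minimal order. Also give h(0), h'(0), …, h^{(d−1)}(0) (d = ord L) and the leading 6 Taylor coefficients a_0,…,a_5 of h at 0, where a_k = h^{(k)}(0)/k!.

L = -3 + Dx - 3·Dx^2 + Dx^3  (order 3).
h: a_k = -2, -3, -4, -9/2, -41/12, -81/40, …
ICs: h(0) = -2, h′(0) = -3, h′′(0) = -8.

f: a_k = -1, 0, 1/2, 0, -1/24, 0, …
g: a_k = -1, -3, -9/2, -9/2, -27/8, -81/40, …
L₀ := lclm(L_f,L_g); ord L₀ ≤ 2+1.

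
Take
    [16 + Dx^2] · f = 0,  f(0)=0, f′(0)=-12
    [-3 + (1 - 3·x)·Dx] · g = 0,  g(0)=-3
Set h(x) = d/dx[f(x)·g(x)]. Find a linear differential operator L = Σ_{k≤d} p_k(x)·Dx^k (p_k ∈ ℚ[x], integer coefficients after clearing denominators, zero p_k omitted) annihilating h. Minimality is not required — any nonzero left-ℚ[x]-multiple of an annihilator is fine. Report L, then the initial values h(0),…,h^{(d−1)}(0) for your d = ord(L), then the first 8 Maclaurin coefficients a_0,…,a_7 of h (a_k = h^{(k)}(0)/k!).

f: a_k = 0, -12, 0, 32, 0, -128/5, 0, 1024/105, …
g: a_k = -3, -9, -27, -81, -243, -729, -2187, -6561, …
f·g: L₀ = L_f ⊗_s L_g, ord ≤ 2·1.
h=h₀': d/dx-closure on L₀ ⇒ L.
L = (-2 - 96·x + 144·x^2) + (-6 + 18·x)·Dx + (1 - 6·x + 9·x^2)·Dx^2  (order 2).
h: a_k = 36, 216, 684, 2736, 10644, 191592/5, 669548/5, 16069152/35, …
ICs: h(0) = 36, h′(0) = 216.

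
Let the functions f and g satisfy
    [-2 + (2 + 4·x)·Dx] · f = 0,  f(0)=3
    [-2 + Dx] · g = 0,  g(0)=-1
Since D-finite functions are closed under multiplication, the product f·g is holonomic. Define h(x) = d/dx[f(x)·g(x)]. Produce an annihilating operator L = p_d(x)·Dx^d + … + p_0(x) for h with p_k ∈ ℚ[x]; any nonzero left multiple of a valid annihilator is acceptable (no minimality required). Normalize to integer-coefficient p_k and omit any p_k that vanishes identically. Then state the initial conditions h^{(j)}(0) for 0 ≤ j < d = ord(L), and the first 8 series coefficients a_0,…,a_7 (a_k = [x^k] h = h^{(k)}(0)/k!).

f: a_k = 3, 3, -3/2, 3/2, -15/8, 21/8, -63/16, 99/16, …
g: a_k = -1, -2, -2, -4/3, -2/3, -4/15, -4/45, -8/315, …
f·g: L₀ = L_f ⊗_s L_g, ord ≤ 1·1.
Derive L from L₀ (diff closure).
L = (7 + 24·x + 16·x^2) + (-3 - 10·x - 8·x^2)·Dx  (order 1).
h: a_k = -9, -21, -51/2, -33/2, -107/8, 89/40, -1123/80, 39551/1680, …
ICs: h(0) = -9.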